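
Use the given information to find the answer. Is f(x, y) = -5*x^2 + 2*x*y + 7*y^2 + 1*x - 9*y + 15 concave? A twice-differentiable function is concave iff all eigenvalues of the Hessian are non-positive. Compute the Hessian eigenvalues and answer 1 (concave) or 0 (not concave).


The Hessian of f(x,y) = -5*x^2 + 2*x*y + 7*y^2 + 1*x - 9*y + 15 is:
H = [[-10, 2], [2, 14]]
Trace = -10 + 14 = 4
Determinant = -10*14 - (2)^2 = -144
Discriminant = (4)^2 - 4*-144 = 592.0
Eigenvalues: lambda_1 = -10.1655, lambda_2 = 14.1655
The function is not concave.

0


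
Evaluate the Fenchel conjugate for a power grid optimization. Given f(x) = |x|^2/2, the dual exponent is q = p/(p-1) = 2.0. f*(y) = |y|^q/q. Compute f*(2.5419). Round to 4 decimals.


The conjugate exponent q satisfies 1/p + 1/q = 1.
p = 2, so q = 2/(2 - 1) = 2.0
|y|^q = 2.5419^2.0 = 6.4613
f*(2.5419) = 6.4613 / 2.0 = 3.2306


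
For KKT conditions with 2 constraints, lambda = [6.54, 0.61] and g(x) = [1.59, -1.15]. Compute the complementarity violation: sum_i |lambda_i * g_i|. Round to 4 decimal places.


KKT complementary slackness check:
lambda_1 * g_1 = 6.54 * 1.59 = 10.3986
lambda_2 * g_2 = 0.61 * -1.15 = -0.7015
Total violation = 10.3986 + 0.7015 = 11.1001


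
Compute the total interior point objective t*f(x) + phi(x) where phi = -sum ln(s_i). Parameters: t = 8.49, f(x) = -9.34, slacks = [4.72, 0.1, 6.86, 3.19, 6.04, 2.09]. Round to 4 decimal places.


Step 1: Compute log-barrier.
ln values: [1.5518, -2.3026, 1.9257, 1.16, 1.7984, 0.7372]
phi = -(1.5518 - 2.3026 + 1.9257 + 1.16 + 1.7984 + 0.7372) = -4.8705
Step 2: Compute augmented objective.
t*f(x) = 8.49*-9.34 = -79.2966
Total = -79.2966 - 4.8705 = -84.1671


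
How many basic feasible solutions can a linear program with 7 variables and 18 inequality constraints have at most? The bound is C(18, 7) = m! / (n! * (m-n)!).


Each vertex corresponds to some choice of n active constraints out of m, so the number of vertices is at most C(m, n) = m! / (n!(m-n)!).
m = 18, n = 7
Numerator: 18 * 17 * 16 * 15 * 14 * 13 * 12
Denominator: 7! = 5040
C(18, 7) = 31824


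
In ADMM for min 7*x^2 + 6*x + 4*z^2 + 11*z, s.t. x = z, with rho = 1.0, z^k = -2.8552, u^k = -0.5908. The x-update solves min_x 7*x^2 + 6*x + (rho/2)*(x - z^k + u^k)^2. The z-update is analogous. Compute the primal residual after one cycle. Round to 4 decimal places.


ADMM iteration with rho = 1.0, z^k = -2.8552, u^k = -0.5908
Step 1: x-update.
Minimize 7*x^2 + 6*x + (1.0/2)*(x + 2.8552 - 0.5908)^2
FOC: (2*7 + 1.0)*x = -6 + 1.0*(-2.8552 + 0.5908)
x^{k+1} = -0.551
Step 2: z-update.
Minimize 4*z^2 + 11*z + (1.0/2)*(-0.551 - z - 0.5908)^2
FOC: (2*4 + 1.0)*z = -11 + 1.0*(-0.551 - 0.5908)
z^{k+1} = -1.3491
Step 3: u-update.
u^{k+1} = -0.5908 - 0.551 + 1.3491 = 0.2073
Step 4: Primal residual = |-0.551 + 1.3491| = 0.7981


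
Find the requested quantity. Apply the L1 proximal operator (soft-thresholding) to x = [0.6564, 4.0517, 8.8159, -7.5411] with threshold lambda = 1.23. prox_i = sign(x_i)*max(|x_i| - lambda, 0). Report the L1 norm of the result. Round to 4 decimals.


Soft-thresholding with lambda = 1.23:
prox(0.6564) = sign(0.6564)*max(|0.6564| - 1.23, 0) = 0.0
prox(4.0517) = sign(4.0517)*max(|4.0517| - 1.23, 0) = 2.8217
prox(8.8159) = sign(8.8159)*max(|8.8159| - 1.23, 0) = 7.5859
prox(-7.5411) = sign(-7.5411)*max(|-7.5411| - 1.23, 0) = -6.3111
prox(x) = [0.0, 2.8217, 7.5859, -6.3111]
||prox(x)||_1 = 0.0 + 2.8217 + 7.5859 + 6.3111 = 16.7187


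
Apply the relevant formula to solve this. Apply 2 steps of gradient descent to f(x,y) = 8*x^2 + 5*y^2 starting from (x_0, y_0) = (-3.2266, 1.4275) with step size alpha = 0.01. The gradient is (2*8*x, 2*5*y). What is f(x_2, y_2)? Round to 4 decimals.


Gradient descent on f(x,y) = 8*x^2 + 5*y^2.
Starting point: (-3.2266, 1.4275), alpha = 0.01
Step 1: grad_x = 2*8*-3.2266 = -51.6256, grad_y = 2*5*1.4275 = 14.275
  x_1 = -3.2266 - 0.01*-51.6256 = -2.7103
  y_1 = 1.4275 - 0.01*14.275 = 1.2848
Step 2: grad_x = 2*8*-2.7103 = -43.3655, grad_y = 2*5*1.2848 = 12.8475
  x_2 = -2.7103 - 0.01*-43.3655 = -2.2767
  y_2 = 1.2848 - 0.01*12.8475 = 1.1563
f(-2.2767, 1.1563) = 8*(-2.2767)^2 + 5*1.1563^2 = 48.1514


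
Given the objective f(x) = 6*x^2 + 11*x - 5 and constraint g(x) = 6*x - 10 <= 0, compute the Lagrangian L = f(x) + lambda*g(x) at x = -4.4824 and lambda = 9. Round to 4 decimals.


Step 1: Evaluate f(x).
f(-4.4824) = 6*(-4.4824)^2 + 11*(-4.4824) - 5 = 66.2451
Step 2: Evaluate g(x).
g(-4.4824) = 6*-4.4824 - 10 = -36.8944
Step 3: Compute Lagrangian.
L = 66.2451 + 9*-36.8944 = -265.8045


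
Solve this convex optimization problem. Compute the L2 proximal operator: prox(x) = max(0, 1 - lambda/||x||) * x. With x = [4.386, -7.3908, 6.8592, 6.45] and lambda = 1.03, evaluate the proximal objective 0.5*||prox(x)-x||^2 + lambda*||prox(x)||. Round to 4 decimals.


Step 1: Compute ||x||.
||x|| = 12.748
Step 2: Compute scaling factor.
scale = max(0, 1 - 1.03/12.748) = 0.9192
Step 3: prox(x) = [4.0316, -6.7936, 6.305, 5.9289]
||prox(x)|| = 11.718
Step 4: Proximal objective.
0.5*||prox-x||^2 = 0.5305
lambda*||prox|| = 12.0695
Total = 12.6


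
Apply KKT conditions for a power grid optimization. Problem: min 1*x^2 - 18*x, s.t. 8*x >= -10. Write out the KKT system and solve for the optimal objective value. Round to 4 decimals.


Step 1: Try lambda = 0 (constraint inactive).
Stationarity: 2*1*x - 18 = 0
x* = 18/(2*1) = 9.0
Check constraint: 8*9.0 = 72.0 >= -10 -- satisfied.
Step 2: Compute optimal value.
f(x*) = 1*9.0^2 - 18*9.0 = -81.0


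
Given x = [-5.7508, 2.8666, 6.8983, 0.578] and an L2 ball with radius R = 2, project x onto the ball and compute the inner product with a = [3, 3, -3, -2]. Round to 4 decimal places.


Step 1: Compute ||x|| (intermediates to 6 decimals).
||x|| = sqrt((-5.7508)^2 + 2.8666^2 + 6.8983^2 + 0.578^2) = 9.44509
Step 2: Project.
Since ||x|| > R, scale = R/||x|| = 2/9.44509 = 0.21175, proj(x) = scale * x
proj(x) = [-1.217732, 0.607003, 1.460715, 0.122392]
Step 3: Dot product.
a^T * proj(x) = 3*(-1.217732) + 3*0.607003 - 3*1.460715 - 2*0.122392 = -6.4591


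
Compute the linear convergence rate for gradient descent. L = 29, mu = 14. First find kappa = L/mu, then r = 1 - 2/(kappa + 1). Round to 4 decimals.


Step 1: Compute the condition number.
kappa = L/mu = 29/14 = 2.0714
Step 2: Compute the convergence rate.
r = 1 - 2/(kappa + 1) = 1 - 2*mu/(L + mu) = (L - mu)/(L + mu) = 15/43 = 0.3488


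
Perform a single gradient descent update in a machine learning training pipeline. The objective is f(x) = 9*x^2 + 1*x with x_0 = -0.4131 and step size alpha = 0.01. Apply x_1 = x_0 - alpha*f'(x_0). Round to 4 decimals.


We compute the gradient at x_0 and apply the update.
f'(x) = 18*x + 1
f'(-0.4131) = 18*-0.4131 + 1 = -6.4358
x_1 = -0.4131 - 0.01*-6.4358 = -0.3487


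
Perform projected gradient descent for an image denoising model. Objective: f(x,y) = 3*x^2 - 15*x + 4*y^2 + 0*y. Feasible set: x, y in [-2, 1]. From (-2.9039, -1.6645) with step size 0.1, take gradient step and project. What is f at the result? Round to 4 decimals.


Step 1: Compute gradient at (-2.9039, -1.6645).
grad_x = 2*3*-2.9039 - 15 = -32.4234
grad_y = 2*4*-1.6645 + 0 = -13.316
Step 2: Gradient step.
x_raw = -2.9039 - 0.1*-32.4234 = 0.3384
y_raw = -1.6645 - 0.1*-13.316 = -0.3329
Step 3: Project onto [-2, 1].
x_proj = clip(0.3384) = 0.3384
y_proj = clip(-0.3329) = -0.3329
Step 4: Evaluate f.
f(0.3384, -0.3329) = -4.2897


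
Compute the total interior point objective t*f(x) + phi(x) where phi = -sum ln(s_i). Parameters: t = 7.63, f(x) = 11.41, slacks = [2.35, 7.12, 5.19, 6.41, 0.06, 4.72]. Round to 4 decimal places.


Step 1: Compute log-barrier.
ln values: [0.8544, 1.9629, 1.6467, 1.8579, -2.8134, 1.5518]
phi = -(0.8544 + 1.9629 + 1.6467 + 1.8579 - 2.8134 + 1.5518) = -5.0603
Step 2: Compute augmented objective.
t*f(x) = 7.63*11.41 = 87.0583
Total = 87.0583 - 5.0603 = 81.998


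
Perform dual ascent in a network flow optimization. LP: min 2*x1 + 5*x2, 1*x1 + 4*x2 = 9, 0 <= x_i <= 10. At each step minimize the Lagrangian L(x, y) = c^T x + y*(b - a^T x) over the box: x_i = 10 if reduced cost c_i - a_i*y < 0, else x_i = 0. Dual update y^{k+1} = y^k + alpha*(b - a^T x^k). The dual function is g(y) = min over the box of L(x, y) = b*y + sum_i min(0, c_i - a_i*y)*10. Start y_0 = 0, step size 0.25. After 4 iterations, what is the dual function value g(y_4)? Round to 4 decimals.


Dual ascent for LP: min 2*x1 + 5*x2, 1*x1 + 4*x2 = 9, 0 <= x_i <= 10
Step 1: y^k = 0.0, reduced costs: (2.0, 5.0)
  x^k = (0.0, 0.0), subgradient = b - a^T x = 9.0
  y^{k+1} = 0.0 + 0.25*9.0 = 2.25
Step 2: y^k = 2.25, reduced costs: (-0.25, -4.0)
  x^k = (10.0, 10.0), subgradient = b - a^T x = -41.0
  y^{k+1} = 2.25 + 0.25*-41.0 = -8.0
Step 3: y^k = -8.0, reduced costs: (10.0, 37.0)
  x^k = (0.0, 0.0), subgradient = b - a^T x = 9.0
  y^{k+1} = -8.0 + 0.25*9.0 = -5.75
Step 4: y^k = -5.75, reduced costs: (7.75, 28.0)
  x^k = (0.0, 0.0), subgradient = b - a^T x = 9.0
  y^{k+1} = -5.75 + 0.25*9.0 = -3.5
Dual objective at y_4 = -3.5: reduced costs (5.5, 19.0), box minimizer x = (0.0, 0.0)
g(y_4) = b*y + (c1 - a1*y)*x1 + (c2 - a2*y)*x2 = 9*(-3.5) + 5.5*0.0 + 19.0*0.0 = -31.5 + 0.0 + 0.0 = -31.5


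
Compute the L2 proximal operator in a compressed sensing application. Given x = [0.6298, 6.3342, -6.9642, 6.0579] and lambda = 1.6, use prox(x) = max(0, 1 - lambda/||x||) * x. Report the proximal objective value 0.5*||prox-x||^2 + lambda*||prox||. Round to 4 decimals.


Step 1: Compute ||x||.
||x|| = 11.2124
Step 2: Compute scaling factor.
scale = max(0, 1 - 1.6/11.2124) = 0.8573
Step 3: prox(x) = [0.5399, 5.4303, -5.9704, 5.1934]
||prox(x)|| = 9.6124
Step 4: Proximal objective.
0.5*||prox-x||^2 = 1.28
lambda*||prox|| = 15.3798
Total = 16.6598


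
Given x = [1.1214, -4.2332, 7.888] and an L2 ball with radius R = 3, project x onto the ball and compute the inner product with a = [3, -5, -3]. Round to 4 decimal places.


Step 1: Compute ||x|| (intermediates to 6 decimals).
||x|| = sqrt(1.1214^2 + (-4.2332)^2 + 7.888^2) = 9.022088
Step 2: Project.
Since ||x|| > R, scale = R/||x|| = 3/9.022088 = 0.332517, proj(x) = scale * x
proj(x) = [0.372885, -1.407611, 2.622894]
Step 3: Dot product.
a^T * proj(x) = 3*0.372885 - 5*(-1.407611) - 3*2.622894 = 0.288


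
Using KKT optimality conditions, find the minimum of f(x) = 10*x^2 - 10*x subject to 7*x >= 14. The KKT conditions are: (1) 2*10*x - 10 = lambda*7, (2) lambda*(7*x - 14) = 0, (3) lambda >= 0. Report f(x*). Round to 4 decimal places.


Step 1: Try lambda = 0 (constraint inactive).
x_unc = 10/(2*10) = 0.5
Check: 7*0.5 = 3.5 < 14 -- violated!
Step 2: Constraint must be active: 7*x = 14
x* = 14/7 = 2.0
lambda = (2*10*2.0 - 10)/7 = 4.2857
Step 3: Compute optimal value.
f(x*) = 10*2.0^2 - 10*2.0 = 20.0


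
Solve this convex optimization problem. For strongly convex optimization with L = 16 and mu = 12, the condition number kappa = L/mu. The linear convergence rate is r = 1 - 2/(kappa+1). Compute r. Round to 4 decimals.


Step 1: Compute the condition number.
kappa = L/mu = 16/12 = 1.3333
Step 2: Compute the convergence rate.
r = 1 - 2/(kappa + 1) = 1 - 2*mu/(L + mu) = (L - mu)/(L + mu) = 4/28 = 0.1429


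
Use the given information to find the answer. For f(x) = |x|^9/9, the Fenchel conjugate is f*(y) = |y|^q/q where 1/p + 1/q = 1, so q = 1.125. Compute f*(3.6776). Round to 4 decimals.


The conjugate exponent q satisfies 1/p + 1/q = 1.
p = 9, so q = 9/(9 - 1) = 1.125
|y|^q = 3.6776^1.125 = 4.3277
f*(3.6776) = 4.3277 / 1.125 = 3.8469


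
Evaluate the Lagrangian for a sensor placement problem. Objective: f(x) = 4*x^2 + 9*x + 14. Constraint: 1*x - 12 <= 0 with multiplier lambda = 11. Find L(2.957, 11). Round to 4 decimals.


Step 1: Evaluate f(x).
f(2.957) = 4*2.957^2 + 9*2.957 + 14 = 75.5884
Step 2: Evaluate g(x).
g(2.957) = 1*2.957 - 12 = -9.043
Step 3: Compute Lagrangian.
L = 75.5884 + 11*-9.043 = -23.8846


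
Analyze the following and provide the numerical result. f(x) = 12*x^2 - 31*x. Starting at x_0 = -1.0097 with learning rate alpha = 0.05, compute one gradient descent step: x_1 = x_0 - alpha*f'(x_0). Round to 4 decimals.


We compute the gradient at x_0 and apply the update.
f'(x) = 24*x - 31
f'(-1.0097) = 24*-1.0097 - 31 = -55.2328
x_1 = -1.0097 - 0.05*-55.2328 = 1.7519


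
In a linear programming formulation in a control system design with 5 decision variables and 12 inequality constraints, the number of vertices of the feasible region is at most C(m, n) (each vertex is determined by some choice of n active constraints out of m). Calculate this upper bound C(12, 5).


Each vertex corresponds to some choice of n active constraints out of m, so the number of vertices is at most C(m, n) = m! / (n!(m-n)!).
m = 12, n = 5
Numerator: 12 * 11 * 10 * 9 * 8
Denominator: 5! = 120
C(12, 5) = 792


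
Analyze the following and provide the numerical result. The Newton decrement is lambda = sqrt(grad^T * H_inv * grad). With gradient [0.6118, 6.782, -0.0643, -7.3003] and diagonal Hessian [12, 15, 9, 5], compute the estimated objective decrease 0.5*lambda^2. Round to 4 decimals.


Step 1: H is diagonal, so H^(-1) * g = [0.051, 0.4521, -0.0071, -1.4601].
Step 2: g^T H^(-1) g = sum_i g_i^2 / H_ii
  = (0.6118)^2/12 + (6.782)^2/15 + (-0.0643)^2/9 + (-7.3003)^2/5
  = 0.0312 + 3.0664 + 0.0005 + 10.6589 = 13.7569
Step 3: Objective decrease = 0.5 * g^T H^(-1) g = 6.8784


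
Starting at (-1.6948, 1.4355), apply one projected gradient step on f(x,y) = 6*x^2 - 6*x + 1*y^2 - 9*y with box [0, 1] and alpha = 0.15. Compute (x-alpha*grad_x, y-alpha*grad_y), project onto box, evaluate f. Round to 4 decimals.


Step 1: Compute gradient at (-1.6948, 1.4355).
grad_x = 2*6*-1.6948 - 6 = -26.3376
grad_y = 2*1*1.4355 - 9 = -6.129
Step 2: Gradient step.
x_raw = -1.6948 - 0.15*-26.3376 = 2.2558
y_raw = 1.4355 - 0.15*-6.129 = 2.3549
Step 3: Project onto [0, 1].
x_proj = clip(2.2558) = 1.0
y_proj = clip(2.3549) = 1.0
Step 4: Evaluate f.
f(1.0, 1.0) = -8.0


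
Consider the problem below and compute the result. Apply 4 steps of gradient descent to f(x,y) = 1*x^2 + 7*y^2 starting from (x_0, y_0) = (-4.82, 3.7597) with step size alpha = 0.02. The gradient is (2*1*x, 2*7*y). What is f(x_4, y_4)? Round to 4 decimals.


Gradient descent on f(x,y) = 1*x^2 + 7*y^2.
Starting point: (-4.82, 3.7597), alpha = 0.02
Step 1: grad_x = 2*1*-4.82 = -9.64, grad_y = 2*7*3.7597 = 52.6358
  x_1 = -4.82 - 0.02*-9.64 = -4.6272
  y_1 = 3.7597 - 0.02*52.6358 = 2.707
Step 2: grad_x = 2*1*-4.6272 = -9.2544, grad_y = 2*7*2.707 = 37.8978
  x_2 = -4.6272 - 0.02*-9.2544 = -4.4421
  y_2 = 2.707 - 0.02*37.8978 = 1.949
Step 3: grad_x = 2*1*-4.4421 = -8.8842, grad_y = 2*7*1.949 = 27.2864
  x_3 = -4.4421 - 0.02*-8.8842 = -4.2644
  y_3 = 1.949 - 0.02*27.2864 = 1.4033
Step 4: grad_x = 2*1*-4.2644 = -8.5289, grad_y = 2*7*1.4033 = 19.6462
  x_4 = -4.2644 - 0.02*-8.5289 = -4.0939
  y_4 = 1.4033 - 0.02*19.6462 = 1.0104
f(-4.0939, 1.0104) = 1*(-4.0939)^2 + 7*1.0104^2 = 23.9056


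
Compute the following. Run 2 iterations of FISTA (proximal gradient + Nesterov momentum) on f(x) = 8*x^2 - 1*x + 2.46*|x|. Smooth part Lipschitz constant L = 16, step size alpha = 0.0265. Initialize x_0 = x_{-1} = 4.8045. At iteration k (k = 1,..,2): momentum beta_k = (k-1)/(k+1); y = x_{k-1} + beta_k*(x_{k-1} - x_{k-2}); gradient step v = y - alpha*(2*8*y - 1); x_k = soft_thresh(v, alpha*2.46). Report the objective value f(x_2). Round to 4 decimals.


FISTA on f(x) = 8*x^2 - 1*x + 2.46*|x|
L = 16, alpha = 0.0265
Iteration 1: beta = 0.0, y = 4.8045 + 0.0*(4.8045 - 4.8045) = 4.8045
  grad(y) = 75.872, v = y - alpha*grad = 2.7939
  prox(v) = soft_thresh(2.7939, 0.0652) = 2.7287
Iteration 2: beta = 0.3333, y = 2.7287 + 0.3333*(2.7287 - 4.8045) = 2.0368
  grad(y) = 31.5883, v = y - alpha*grad = 1.1997
  prox(v) = soft_thresh(1.1997, 0.0652) = 1.1345
f(x_2) = 8*1.1345^2 - 1*1.1345 + 2.46*|1.1345| = 11.9529


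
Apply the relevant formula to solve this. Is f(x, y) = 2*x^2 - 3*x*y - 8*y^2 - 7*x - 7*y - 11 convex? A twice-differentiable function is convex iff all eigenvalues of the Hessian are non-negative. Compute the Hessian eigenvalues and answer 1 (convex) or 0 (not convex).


The Hessian of f(x,y) = 2*x^2 - 3*x*y - 8*y^2 - 7*x - 7*y - 11 is:
H = [[4, -3], [-3, -16]]
Trace = 4 - 16 = -12
Determinant = 4*-16 - (-3)^2 = -73
Discriminant = (-12)^2 - 4*-73 = 436.0
Eigenvalues: lambda_1 = -16.4403, lambda_2 = 4.4403
The function is not convex.

0


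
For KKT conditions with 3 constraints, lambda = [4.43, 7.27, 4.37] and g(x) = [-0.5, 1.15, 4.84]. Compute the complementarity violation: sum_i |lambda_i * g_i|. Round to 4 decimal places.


KKT complementary slackness check:
lambda_1 * g_1 = 4.43 * -0.5 = -2.215
lambda_2 * g_2 = 7.27 * 1.15 = 8.3605
lambda_3 * g_3 = 4.37 * 4.84 = 21.1508
Total violation = 2.215 + 8.3605 + 21.1508 = 31.7263


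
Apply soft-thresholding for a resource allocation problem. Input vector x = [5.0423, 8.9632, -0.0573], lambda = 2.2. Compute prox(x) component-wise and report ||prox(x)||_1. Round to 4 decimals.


Soft-thresholding with lambda = 2.2:
prox(5.0423) = sign(5.0423)*max(|5.0423| - 2.2, 0) = 2.8423
prox(8.9632) = sign(8.9632)*max(|8.9632| - 2.2, 0) = 6.7632
prox(-0.0573) = sign(-0.0573)*max(|-0.0573| - 2.2, 0) = 0.0
prox(x) = [2.8423, 6.7632, 0.0]
||prox(x)||_1 = 2.8423 + 6.7632 + 0.0 = 9.6055


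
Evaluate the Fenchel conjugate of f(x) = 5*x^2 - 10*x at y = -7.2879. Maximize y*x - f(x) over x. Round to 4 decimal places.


f*(y) = sup_x {y*x - a*x^2 - b*x} = sup_x {(y-b)*x - a*x^2}
FOC: (y - b) - 2a*x = 0 => x* = (y - b)/(2a)
x* = (-7.2879 + 10)/(2*5) = 0.2712
f*(-7.2879) = (y-b)^2/(4a) = (-7.2879 + 10)^2/(4*5)
= 7.3555/20 = 0.3678


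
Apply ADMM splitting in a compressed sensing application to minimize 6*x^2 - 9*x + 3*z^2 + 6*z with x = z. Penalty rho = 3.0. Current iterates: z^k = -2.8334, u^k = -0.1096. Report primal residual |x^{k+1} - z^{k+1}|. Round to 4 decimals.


ADMM iteration with rho = 3.0, z^k = -2.8334, u^k = -0.1096
Step 1: x-update.
Minimize 6*x^2 - 9*x + (3.0/2)*(x + 2.8334 - 0.1096)^2
FOC: (2*6 + 3.0)*x = 9 + 3.0*(-2.8334 + 0.1096)
x^{k+1} = 0.0552
Step 2: z-update.
Minimize 3*z^2 + 6*z + (3.0/2)*(0.0552 - z - 0.1096)^2
FOC: (2*3 + 3.0)*z = -6 + 3.0*(0.0552 - 0.1096)
z^{k+1} = -0.6848
Step 3: u-update.
u^{k+1} = -0.1096 + 0.0552 + 0.6848 = 0.6304
Step 4: Primal residual = |0.0552 + 0.6848| = 0.74


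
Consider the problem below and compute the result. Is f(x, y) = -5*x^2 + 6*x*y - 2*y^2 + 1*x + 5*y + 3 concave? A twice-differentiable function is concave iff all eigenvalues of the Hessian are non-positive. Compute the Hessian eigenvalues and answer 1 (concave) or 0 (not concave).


The Hessian of f(x,y) = -5*x^2 + 6*x*y - 2*y^2 + 1*x + 5*y + 3 is:
H = [[-10, 6], [6, -4]]
Trace = -10 - 4 = -14
Determinant = -10*-4 - (6)^2 = 4
Discriminant = (-14)^2 - 4*4 = 180.0
Eigenvalues: lambda_1 = -13.7082, lambda_2 = -0.2918
The function is concave.

1


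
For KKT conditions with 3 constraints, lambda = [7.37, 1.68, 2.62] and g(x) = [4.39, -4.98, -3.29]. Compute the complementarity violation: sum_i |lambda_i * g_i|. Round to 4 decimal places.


KKT complementary slackness check:
lambda_1 * g_1 = 7.37 * 4.39 = 32.3543
lambda_2 * g_2 = 1.68 * -4.98 = -8.3664
lambda_3 * g_3 = 2.62 * -3.29 = -8.6198
Total violation = 32.3543 + 8.3664 + 8.6198 = 49.3405


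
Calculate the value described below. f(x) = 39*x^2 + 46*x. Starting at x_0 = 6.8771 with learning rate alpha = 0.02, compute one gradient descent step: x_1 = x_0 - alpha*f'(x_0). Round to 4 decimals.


We compute the gradient at x_0 and apply the update.
f'(x) = 78*x + 46
f'(6.8771) = 78*6.8771 + 46 = 582.4138
x_1 = 6.8771 - 0.02*582.4138 = -4.7712


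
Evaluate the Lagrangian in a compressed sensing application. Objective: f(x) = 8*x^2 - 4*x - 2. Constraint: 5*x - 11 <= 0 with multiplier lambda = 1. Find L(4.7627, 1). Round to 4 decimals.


Step 1: Evaluate f(x).
f(4.7627) = 8*4.7627^2 - 4*4.7627 - 2 = 160.4157
Step 2: Evaluate g(x).
g(4.7627) = 5*4.7627 - 11 = 12.8135
Step 3: Compute Lagrangian.
L = 160.4157 + 1*12.8135 = 173.2292


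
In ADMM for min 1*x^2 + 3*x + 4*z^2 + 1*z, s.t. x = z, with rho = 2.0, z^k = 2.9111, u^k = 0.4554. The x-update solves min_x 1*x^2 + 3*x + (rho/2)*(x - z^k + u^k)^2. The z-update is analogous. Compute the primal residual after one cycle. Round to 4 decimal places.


ADMM iteration with rho = 2.0, z^k = 2.9111, u^k = 0.4554
Step 1: x-update.
Minimize 1*x^2 + 3*x + (2.0/2)*(x - 2.9111 + 0.4554)^2
FOC: (2*1 + 2.0)*x = -3 + 2.0*(2.9111 - 0.4554)
x^{k+1} = 0.4779
Step 2: z-update.
Minimize 4*z^2 + 1*z + (2.0/2)*(0.4779 - z + 0.4554)^2
FOC: (2*4 + 2.0)*z = -1 + 2.0*(0.4779 + 0.4554)
z^{k+1} = 0.0867
Step 3: u-update.
u^{k+1} = 0.4554 + 0.4779 - 0.0867 = 0.8466
Step 4: Primal residual = |0.4779 - 0.0867| = 0.3912


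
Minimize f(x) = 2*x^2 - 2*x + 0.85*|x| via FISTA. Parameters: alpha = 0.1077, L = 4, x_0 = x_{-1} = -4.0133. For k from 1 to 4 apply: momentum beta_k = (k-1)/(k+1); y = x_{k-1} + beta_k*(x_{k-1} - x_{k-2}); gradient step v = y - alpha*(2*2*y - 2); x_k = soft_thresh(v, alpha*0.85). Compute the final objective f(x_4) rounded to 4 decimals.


FISTA on f(x) = 2*x^2 - 2*x + 0.85*|x|
L = 4, alpha = 0.1077
Iteration 1: beta = 0.0, y = -4.0133 + 0.0*(-4.0133 + 4.0133) = -4.0133
  grad(y) = -18.0532, v = y - alpha*grad = -2.069
  prox(v) = soft_thresh(-2.069, 0.0915) = -1.9774
Iteration 2: beta = 0.3333, y = -1.9774 + 0.3333*(-1.9774 + 4.0133) = -1.2988
  grad(y) = -7.1952, v = y - alpha*grad = -0.5239
  prox(v) = soft_thresh(-0.5239, 0.0915) = -0.4323
Iteration 3: beta = 0.5, y = -0.4323 + 0.5*(-0.4323 + 1.9774) = 0.3402
  grad(y) = -0.6391, v = y - alpha*grad = 0.409
  prox(v) = soft_thresh(0.409, 0.0915) = 0.3175
Iteration 4: beta = 0.6, y = 0.3175 + 0.6*(0.3175 + 0.4323) = 0.7674
  grad(y) = 1.0696, v = y - alpha*grad = 0.6522
  prox(v) = soft_thresh(0.6522, 0.0915) = 0.5607
f(x_4) = 2*0.5607^2 - 2*0.5607 + 0.85*|0.5607| = -0.0161


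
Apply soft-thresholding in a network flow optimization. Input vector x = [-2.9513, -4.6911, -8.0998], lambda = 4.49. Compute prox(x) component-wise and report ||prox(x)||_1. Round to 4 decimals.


Soft-thresholding with lambda = 4.49:
prox(-2.9513) = sign(-2.9513)*max(|-2.9513| - 4.49, 0) = 0.0
prox(-4.6911) = sign(-4.6911)*max(|-4.6911| - 4.49, 0) = -0.2011
prox(-8.0998) = sign(-8.0998)*max(|-8.0998| - 4.49, 0) = -3.6098
prox(x) = [0.0, -0.2011, -3.6098]
||prox(x)||_1 = 0.0 + 0.2011 + 3.6098 = 3.8109


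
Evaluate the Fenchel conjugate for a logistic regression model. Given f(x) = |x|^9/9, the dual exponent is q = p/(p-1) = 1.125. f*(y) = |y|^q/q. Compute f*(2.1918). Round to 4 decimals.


The conjugate exponent q satisfies 1/p + 1/q = 1.
p = 9, so q = 9/(9 - 1) = 1.125
|y|^q = 2.1918^1.125 = 2.4177
f*(2.1918) = 2.4177 / 1.125 = 2.1491


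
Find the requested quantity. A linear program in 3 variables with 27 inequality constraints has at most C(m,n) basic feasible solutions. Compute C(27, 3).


Each vertex corresponds to some choice of n active constraints out of m, so the number of vertices is at most C(m, n) = m! / (n!(m-n)!).
m = 27, n = 3
Numerator: 27 * 26 * 25
Denominator: 3! = 6
C(27, 3) = 2925


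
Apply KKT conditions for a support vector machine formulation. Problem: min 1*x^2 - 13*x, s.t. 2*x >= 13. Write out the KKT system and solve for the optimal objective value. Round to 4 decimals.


Step 1: Try lambda = 0 (constraint inactive).
Stationarity: 2*1*x - 13 = 0
x* = 13/(2*1) = 6.5
Check constraint: 2*6.5 = 13.0 >= 13 -- satisfied.
Step 2: Compute optimal value.
f(x*) = 1*6.5^2 - 13*6.5 = -42.25


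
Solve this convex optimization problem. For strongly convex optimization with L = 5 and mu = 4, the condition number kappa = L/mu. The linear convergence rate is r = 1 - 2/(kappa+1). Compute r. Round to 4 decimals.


Step 1: Compute the condition number.
kappa = L/mu = 5/4 = 1.25
Step 2: Compute the convergence rate.
r = 1 - 2/(kappa + 1) = 1 - 2*mu/(L + mu) = (L - mu)/(L + mu) = 1/9 = 0.1111


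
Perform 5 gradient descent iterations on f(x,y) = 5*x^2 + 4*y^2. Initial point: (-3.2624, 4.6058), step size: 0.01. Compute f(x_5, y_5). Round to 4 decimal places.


Gradient descent on f(x,y) = 5*x^2 + 4*y^2.
Starting point: (-3.2624, 4.6058), alpha = 0.01
Step 1: grad_x = 2*5*-3.2624 = -32.624, grad_y = 2*4*4.6058 = 36.8464
  x_1 = -3.2624 - 0.01*-32.624 = -2.9362
  y_1 = 4.6058 - 0.01*36.8464 = 4.2373
Step 2: grad_x = 2*5*-2.9362 = -29.3616, grad_y = 2*4*4.2373 = 33.8987
  x_2 = -2.9362 - 0.01*-29.3616 = -2.6425
  y_2 = 4.2373 - 0.01*33.8987 = 3.8983
Step 3: grad_x = 2*5*-2.6425 = -26.4254, grad_y = 2*4*3.8983 = 31.1868
  x_3 = -2.6425 - 0.01*-26.4254 = -2.3783
  y_3 = 3.8983 - 0.01*31.1868 = 3.5865
Step 4: grad_x = 2*5*-2.3783 = -23.7829, grad_y = 2*4*3.5865 = 28.6918
  x_4 = -2.3783 - 0.01*-23.7829 = -2.1405
  y_4 = 3.5865 - 0.01*28.6918 = 3.2996
Step 5: grad_x = 2*5*-2.1405 = -21.4046, grad_y = 2*4*3.2996 = 26.3965
  x_5 = -2.1405 - 0.01*-21.4046 = -1.9264
  y_5 = 3.2996 - 0.01*26.3965 = 3.0356
f(-1.9264, 3.0356) = 5*(-1.9264)^2 + 4*3.0356^2 = 55.4148


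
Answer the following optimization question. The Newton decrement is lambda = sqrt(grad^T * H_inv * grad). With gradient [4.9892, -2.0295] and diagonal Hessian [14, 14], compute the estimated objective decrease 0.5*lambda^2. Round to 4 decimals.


Step 1: H is diagonal, so H^(-1) * g = [0.3564, -0.145].
Step 2: g^T H^(-1) g = sum_i g_i^2 / H_ii
  = (4.9892)^2/14 + (-2.0295)^2/14
  = 1.778 + 0.2942 = 2.0722
Step 3: Objective decrease = 0.5 * g^T H^(-1) g = 1.0361


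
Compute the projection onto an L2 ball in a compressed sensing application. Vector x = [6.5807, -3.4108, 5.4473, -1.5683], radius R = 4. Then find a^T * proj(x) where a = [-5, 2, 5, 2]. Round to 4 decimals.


Step 1: Compute ||x|| (intermediates to 6 decimals).
||x|| = sqrt(6.5807^2 + (-3.4108)^2 + 5.4473^2 + (-1.5683)^2) = 9.331228
Step 2: Project.
Since ||x|| > R, scale = R/||x|| = 4/9.331228 = 0.428668, proj(x) = scale * x
proj(x) = [2.820936, -1.462101, 2.335083, -0.67228]
Step 3: Dot product.
a^T * proj(x) = -5*2.820936 + 2*(-1.462101) + 5*2.335083 + 2*(-0.67228) = -6.698


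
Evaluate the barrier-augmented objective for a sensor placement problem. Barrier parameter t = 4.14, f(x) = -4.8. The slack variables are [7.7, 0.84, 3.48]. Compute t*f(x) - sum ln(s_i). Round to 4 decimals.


Step 1: Compute log-barrier.
ln values: [2.0412, -0.1744, 1.247]
phi = -(2.0412 - 0.1744 + 1.247) = -3.1139
Step 2: Compute augmented objective.
t*f(x) = 4.14*-4.8 = -19.872
Total = -19.872 - 3.1139 = -22.9859


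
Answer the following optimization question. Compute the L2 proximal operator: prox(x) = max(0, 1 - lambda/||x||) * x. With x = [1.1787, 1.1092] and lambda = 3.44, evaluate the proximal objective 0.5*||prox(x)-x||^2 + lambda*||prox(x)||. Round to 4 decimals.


Step 1: Compute ||x||.
||x|| = 1.6185
Step 2: Compute scaling factor.
scale = max(0, 1 - 3.44/1.6185) = 0.0
Step 3: prox(x) = [0.0, 0.0]
||prox(x)|| = 0.0
Step 4: Proximal objective.
0.5*||prox-x||^2 = 1.3098
lambda*||prox|| = 0.0
Total = 1.3098


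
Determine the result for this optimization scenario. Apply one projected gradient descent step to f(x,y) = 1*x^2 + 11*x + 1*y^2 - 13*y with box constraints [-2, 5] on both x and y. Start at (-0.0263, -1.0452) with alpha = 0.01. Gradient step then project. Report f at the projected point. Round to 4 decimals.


Step 1: Compute gradient at (-0.0263, -1.0452).
grad_x = 2*1*-0.0263 + 11 = 10.9474
grad_y = 2*1*-1.0452 - 13 = -15.0904
Step 2: Gradient step.
x_raw = -0.0263 - 0.01*10.9474 = -0.1358
y_raw = -1.0452 - 0.01*-15.0904 = -0.8943
Step 3: Project onto [-2, 5].
x_proj = clip(-0.1358) = -0.1358
y_proj = clip(-0.8943) = -0.8943
Step 4: Evaluate f.
f(-0.1358, -0.8943) = 10.9505


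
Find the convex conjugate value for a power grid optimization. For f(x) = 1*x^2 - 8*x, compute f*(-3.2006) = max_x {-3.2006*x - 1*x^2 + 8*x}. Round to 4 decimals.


f*(y) = sup_x {y*x - a*x^2 - b*x} = sup_x {(y-b)*x - a*x^2}
FOC: (y - b) - 2a*x = 0 => x* = (y - b)/(2a)
x* = (-3.2006 + 8)/(2*1) = 2.3997
f*(-3.2006) = (y-b)^2/(4a) = (-3.2006 + 8)^2/(4*1)
= 23.0342/4 = 5.7586


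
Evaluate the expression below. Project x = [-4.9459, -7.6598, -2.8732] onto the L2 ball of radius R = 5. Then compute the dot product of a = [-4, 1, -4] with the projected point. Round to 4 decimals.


Step 1: Compute ||x|| (intermediates to 6 decimals).
||x|| = sqrt((-4.9459)^2 + (-7.6598)^2 + (-2.8732)^2) = 9.559798
Step 2: Project.
Since ||x|| > R, scale = R/||x|| = 5/9.559798 = 0.523024, proj(x) = scale * x
proj(x) = [-2.586824, -4.006259, -1.502753]
Step 3: Dot product.
a^T * proj(x) = -4*(-2.586824) + 1*(-4.006259) - 4*(-1.502753) = 12.352


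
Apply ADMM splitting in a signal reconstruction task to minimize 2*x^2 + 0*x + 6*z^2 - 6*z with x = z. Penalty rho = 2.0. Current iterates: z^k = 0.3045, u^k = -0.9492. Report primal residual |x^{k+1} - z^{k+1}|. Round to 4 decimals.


ADMM iteration with rho = 2.0, z^k = 0.3045, u^k = -0.9492
Step 1: x-update.
Minimize 2*x^2 + 0*x + (2.0/2)*(x - 0.3045 - 0.9492)^2
FOC: (2*2 + 2.0)*x = 0 + 2.0*(0.3045 + 0.9492)
x^{k+1} = 0.4179
Step 2: z-update.
Minimize 6*z^2 - 6*z + (2.0/2)*(0.4179 - z - 0.9492)^2
FOC: (2*6 + 2.0)*z = 6 + 2.0*(0.4179 - 0.9492)
z^{k+1} = 0.3527
Step 3: u-update.
u^{k+1} = -0.9492 + 0.4179 - 0.3527 = -0.884
Step 4: Primal residual = |0.4179 - 0.3527| = 0.0652


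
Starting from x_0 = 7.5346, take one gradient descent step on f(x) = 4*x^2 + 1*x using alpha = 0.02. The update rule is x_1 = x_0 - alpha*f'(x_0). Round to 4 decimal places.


We compute the gradient at x_0 and apply the update.
f'(x) = 8*x + 1
f'(7.5346) = 8*7.5346 + 1 = 61.2768
x_1 = 7.5346 - 0.02*61.2768 = 6.3091


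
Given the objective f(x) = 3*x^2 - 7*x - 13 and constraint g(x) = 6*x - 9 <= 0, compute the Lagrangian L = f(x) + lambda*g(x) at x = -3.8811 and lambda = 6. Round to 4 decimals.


Step 1: Evaluate f(x).
f(-3.8811) = 3*(-3.8811)^2 - 7*(-3.8811) - 13 = 59.3565
Step 2: Evaluate g(x).
g(-3.8811) = 6*-3.8811 - 9 = -32.2866
Step 3: Compute Lagrangian.
L = 59.3565 + 6*-32.2866 = -134.3631


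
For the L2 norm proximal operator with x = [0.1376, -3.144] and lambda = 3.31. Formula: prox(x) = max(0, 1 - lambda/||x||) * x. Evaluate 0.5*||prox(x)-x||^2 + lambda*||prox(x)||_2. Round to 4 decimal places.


Step 1: Compute ||x||.
||x|| = 3.147
Step 2: Compute scaling factor.
scale = max(0, 1 - 3.31/3.147) = 0.0
Step 3: prox(x) = [0.0, -0.0]
||prox(x)|| = 0.0
Step 4: Proximal objective.
0.5*||prox-x||^2 = 4.9518
lambda*||prox|| = 0.0
Total = 4.9518


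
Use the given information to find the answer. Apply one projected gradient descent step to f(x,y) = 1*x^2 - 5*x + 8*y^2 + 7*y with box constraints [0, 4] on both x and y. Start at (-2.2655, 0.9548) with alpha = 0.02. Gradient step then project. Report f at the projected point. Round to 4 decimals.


Step 1: Compute gradient at (-2.2655, 0.9548).
grad_x = 2*1*-2.2655 - 5 = -9.531
grad_y = 2*8*0.9548 + 7 = 22.2768
Step 2: Gradient step.
x_raw = -2.2655 - 0.02*-9.531 = -2.0749
y_raw = 0.9548 - 0.02*22.2768 = 0.5093
Step 3: Project onto [0, 4].
x_proj = clip(-2.0749) = 0.0
y_proj = clip(0.5093) = 0.5093
Step 4: Evaluate f.
f(0.0, 0.5093) = 5.6396


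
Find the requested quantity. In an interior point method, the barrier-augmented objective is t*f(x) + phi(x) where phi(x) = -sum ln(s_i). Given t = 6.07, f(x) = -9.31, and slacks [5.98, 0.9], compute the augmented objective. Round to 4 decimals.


Step 1: Compute log-barrier.
ln values: [1.7884, -0.1054]
phi = -(1.7884 - 0.1054) = -1.6831
Step 2: Compute augmented objective.
t*f(x) = 6.07*-9.31 = -56.5117
Total = -56.5117 - 1.6831 = -58.1948


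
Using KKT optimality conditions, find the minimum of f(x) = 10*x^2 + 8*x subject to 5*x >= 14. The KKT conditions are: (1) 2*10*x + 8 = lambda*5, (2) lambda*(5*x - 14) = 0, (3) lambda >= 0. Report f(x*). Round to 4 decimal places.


Step 1: Try lambda = 0 (constraint inactive).
x_unc = -8/(2*10) = -0.4
Check: 5*-0.4 = -2.0 < 14 -- violated!
Step 2: Constraint must be active: 5*x = 14
x* = 14/5 = 2.8
lambda = (2*10*2.8 + 8)/5 = 12.8
Step 3: Compute optimal value.
f(x*) = 10*2.8^2 + 8*2.8 = 100.8


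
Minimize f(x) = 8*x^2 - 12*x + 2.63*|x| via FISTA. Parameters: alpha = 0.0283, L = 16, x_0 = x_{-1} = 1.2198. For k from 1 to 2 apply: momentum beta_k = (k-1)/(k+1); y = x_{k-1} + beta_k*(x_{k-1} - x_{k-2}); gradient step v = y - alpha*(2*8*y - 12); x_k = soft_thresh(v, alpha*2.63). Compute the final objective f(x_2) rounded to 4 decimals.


FISTA on f(x) = 8*x^2 - 12*x + 2.63*|x|
L = 16, alpha = 0.0283
Iteration 1: beta = 0.0, y = 1.2198 + 0.0*(1.2198 - 1.2198) = 1.2198
  grad(y) = 7.5168, v = y - alpha*grad = 1.0071
  prox(v) = soft_thresh(1.0071, 0.0744) = 0.9326
Iteration 2: beta = 0.3333, y = 0.9326 + 0.3333*(0.9326 - 1.2198) = 0.8369
  grad(y) = 1.3908, v = y - alpha*grad = 0.7976
  prox(v) = soft_thresh(0.7976, 0.0744) = 0.7231
f(x_2) = 8*0.7231^2 - 12*0.7231 + 2.63*|0.7231| = -2.5924


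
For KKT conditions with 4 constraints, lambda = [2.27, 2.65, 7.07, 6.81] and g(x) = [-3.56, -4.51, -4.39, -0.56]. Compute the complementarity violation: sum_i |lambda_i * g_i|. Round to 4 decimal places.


KKT complementary slackness check:
lambda_1 * g_1 = 2.27 * -3.56 = -8.0812
lambda_2 * g_2 = 2.65 * -4.51 = -11.9515
lambda_3 * g_3 = 7.07 * -4.39 = -31.0373
lambda_4 * g_4 = 6.81 * -0.56 = -3.8136
Total violation = 8.0812 + 11.9515 + 31.0373 + 3.8136 = 54.8836


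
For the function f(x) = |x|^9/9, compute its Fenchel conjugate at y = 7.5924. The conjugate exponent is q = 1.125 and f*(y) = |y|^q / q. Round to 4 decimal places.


The conjugate exponent q satisfies 1/p + 1/q = 1.
p = 9, so q = 9/(9 - 1) = 1.125
|y|^q = 7.5924^1.125 = 9.782
f*(7.5924) = 9.782 / 1.125 = 8.6951


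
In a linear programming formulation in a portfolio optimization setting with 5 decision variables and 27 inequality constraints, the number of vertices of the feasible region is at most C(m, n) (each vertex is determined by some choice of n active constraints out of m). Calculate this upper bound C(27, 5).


Each vertex corresponds to some choice of n active constraints out of m, so the number of vertices is at most C(m, n) = m! / (n!(m-n)!).
m = 27, n = 5
Numerator: 27 * 26 * 25 * 24 * 23
Denominator: 5! = 120
C(27, 5) = 80730


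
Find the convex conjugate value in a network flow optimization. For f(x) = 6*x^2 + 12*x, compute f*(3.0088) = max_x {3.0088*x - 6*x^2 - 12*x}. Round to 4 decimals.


f*(y) = sup_x {y*x - a*x^2 - b*x} = sup_x {(y-b)*x - a*x^2}
FOC: (y - b) - 2a*x = 0 => x* = (y - b)/(2a)
x* = (3.0088 - 12)/(2*6) = -0.7493
f*(3.0088) = (y-b)^2/(4a) = (3.0088 - 12)^2/(4*6)
= 80.8417/24 = 3.3684


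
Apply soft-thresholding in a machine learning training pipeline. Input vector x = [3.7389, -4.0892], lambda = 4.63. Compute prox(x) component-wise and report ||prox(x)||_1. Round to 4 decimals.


Soft-thresholding with lambda = 4.63:
prox(3.7389) = sign(3.7389)*max(|3.7389| - 4.63, 0) = 0.0
prox(-4.0892) = sign(-4.0892)*max(|-4.0892| - 4.63, 0) = 0.0
prox(x) = [0.0, 0.0]
||prox(x)||_1 = 0.0 + 0.0 = 0.0


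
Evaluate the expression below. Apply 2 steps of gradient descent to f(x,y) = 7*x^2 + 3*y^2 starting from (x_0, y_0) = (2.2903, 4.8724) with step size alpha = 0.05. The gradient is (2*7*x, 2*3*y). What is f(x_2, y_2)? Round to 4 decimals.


Gradient descent on f(x,y) = 7*x^2 + 3*y^2.
Starting point: (2.2903, 4.8724), alpha = 0.05
Step 1: grad_x = 2*7*2.2903 = 32.0642, grad_y = 2*3*4.8724 = 29.2344
  x_1 = 2.2903 - 0.05*32.0642 = 0.6871
  y_1 = 4.8724 - 0.05*29.2344 = 3.4107
Step 2: grad_x = 2*7*0.6871 = 9.6193, grad_y = 2*3*3.4107 = 20.4641
  x_2 = 0.6871 - 0.05*9.6193 = 0.2061
  y_2 = 3.4107 - 0.05*20.4641 = 2.3875
f(0.2061, 2.3875) = 7*0.2061^2 + 3*2.3875^2 = 17.3975


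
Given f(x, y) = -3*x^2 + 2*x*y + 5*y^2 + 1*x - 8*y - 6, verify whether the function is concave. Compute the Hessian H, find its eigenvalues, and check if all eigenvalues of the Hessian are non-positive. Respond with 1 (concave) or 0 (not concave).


The Hessian of f(x,y) = -3*x^2 + 2*x*y + 5*y^2 + 1*x - 8*y - 6 is:
H = [[-6, 2], [2, 10]]
Trace = -6 + 10 = 4
Determinant = -6*10 - (2)^2 = -64
Discriminant = (4)^2 - 4*-64 = 272.0
Eigenvalues: lambda_1 = -6.2462, lambda_2 = 10.2462
The function is not concave.

0


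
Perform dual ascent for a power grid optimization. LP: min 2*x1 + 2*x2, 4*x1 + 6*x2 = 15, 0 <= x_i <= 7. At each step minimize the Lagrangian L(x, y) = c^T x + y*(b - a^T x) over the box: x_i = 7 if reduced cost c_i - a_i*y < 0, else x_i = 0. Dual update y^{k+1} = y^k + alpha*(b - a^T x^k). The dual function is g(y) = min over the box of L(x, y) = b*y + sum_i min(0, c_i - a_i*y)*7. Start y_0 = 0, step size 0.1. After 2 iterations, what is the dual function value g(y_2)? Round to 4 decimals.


Dual ascent for LP: min 2*x1 + 2*x2, 4*x1 + 6*x2 = 15, 0 <= x_i <= 7
Step 1: y^k = 0.0, reduced costs: (2.0, 2.0)
  x^k = (0.0, 0.0), subgradient = b - a^T x = 15.0
  y^{k+1} = 0.0 + 0.1*15.0 = 1.5
Step 2: y^k = 1.5, reduced costs: (-4.0, -7.0)
  x^k = (7.0, 7.0), subgradient = b - a^T x = -55.0
  y^{k+1} = 1.5 + 0.1*-55.0 = -4.0
Dual objective at y_2 = -4.0: reduced costs (18.0, 26.0), box minimizer x = (0.0, 0.0)
g(y_2) = b*y + (c1 - a1*y)*x1 + (c2 - a2*y)*x2 = 15*(-4.0) + 18.0*0.0 + 26.0*0.0 = -60.0 + 0.0 + 0.0 = -60.0


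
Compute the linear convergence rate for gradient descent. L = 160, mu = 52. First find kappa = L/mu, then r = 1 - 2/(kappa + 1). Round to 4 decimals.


Step 1: Compute the condition number.
kappa = L/mu = 160/52 = 3.0769
Step 2: Compute the convergence rate.
r = 1 - 2/(kappa + 1) = 1 - 2*mu/(L + mu) = (L - mu)/(L + mu) = 108/212 = 0.5094


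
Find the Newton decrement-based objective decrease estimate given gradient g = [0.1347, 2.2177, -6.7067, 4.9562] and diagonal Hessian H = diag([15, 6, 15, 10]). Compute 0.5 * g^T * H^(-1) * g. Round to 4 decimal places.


Step 1: H is diagonal, so H^(-1) * g = [0.009, 0.3696, -0.4471, 0.4956].
Step 2: g^T H^(-1) g = sum_i g_i^2 / H_ii
  = (0.1347)^2/15 + (2.2177)^2/6 + (-6.7067)^2/15 + (4.9562)^2/10
  = 0.0012 + 0.8197 + 2.9987 + 2.4564 = 6.276
Step 3: Objective decrease = 0.5 * g^T H^(-1) g = 3.138


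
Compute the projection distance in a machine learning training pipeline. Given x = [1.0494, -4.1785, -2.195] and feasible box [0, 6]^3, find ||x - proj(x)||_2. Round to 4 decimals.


Project each component onto [0, 6].
clip(1.0494) = 1.0494, clip(-4.1785) = 0.0, clip(-2.195) = 0.0
Projection = [1.0494, 0.0, 0.0]
Squared diffs: [0.0, 17.4599, 4.818]
Distance = sqrt(22.2779) = 4.7199


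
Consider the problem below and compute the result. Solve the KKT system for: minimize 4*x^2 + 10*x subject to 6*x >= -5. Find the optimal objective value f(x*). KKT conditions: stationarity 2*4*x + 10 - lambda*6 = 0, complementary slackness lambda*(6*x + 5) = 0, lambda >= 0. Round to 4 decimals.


Step 1: Try lambda = 0 (constraint inactive).
x_unc = -10/(2*4) = -1.25
Check: 6*-1.25 = -7.5 < -5 -- violated!
Step 2: Constraint must be active: 6*x = -5
x* = -5/6 = -0.8333 (rounded; the exact value -5/6 is used below)
lambda = (2*4*(-5/6) + 10)/6 = 0.5556
Step 3: Compute optimal value.
f(x*) = 4*(-5/6)^2 + 10*(-5/6) = -5.5556


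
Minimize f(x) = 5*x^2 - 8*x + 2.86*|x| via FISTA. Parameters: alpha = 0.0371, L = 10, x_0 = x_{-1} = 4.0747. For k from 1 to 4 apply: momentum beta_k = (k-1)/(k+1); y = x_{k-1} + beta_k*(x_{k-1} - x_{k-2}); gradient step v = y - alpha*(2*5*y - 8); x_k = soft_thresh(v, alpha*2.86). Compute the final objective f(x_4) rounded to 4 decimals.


FISTA on f(x) = 5*x^2 - 8*x + 2.86*|x|
L = 10, alpha = 0.0371
Iteration 1: beta = 0.0, y = 4.0747 + 0.0*(4.0747 - 4.0747) = 4.0747
  grad(y) = 32.747, v = y - alpha*grad = 2.8598
  prox(v) = soft_thresh(2.8598, 0.1061) = 2.7537
Iteration 2: beta = 0.3333, y = 2.7537 + 0.3333*(2.7537 - 4.0747) = 2.3133
  grad(y) = 15.1334, v = y - alpha*grad = 1.7519
  prox(v) = soft_thresh(1.7519, 0.1061) = 1.6458
Iteration 3: beta = 0.5, y = 1.6458 + 0.5*(1.6458 - 2.7537) = 1.0918
  grad(y) = 2.9184, v = y - alpha*grad = 0.9836
  prox(v) = soft_thresh(0.9836, 0.1061) = 0.8775
Iteration 4: beta = 0.6, y = 0.8775 + 0.6*(0.8775 - 1.6458) = 0.4165
  grad(y) = -3.8354, v = y - alpha*grad = 0.5588
  prox(v) = soft_thresh(0.5588, 0.1061) = 0.4527
f(x_4) = 5*0.4527^2 - 8*0.4527 + 2.86*|0.4527| = -1.3022
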